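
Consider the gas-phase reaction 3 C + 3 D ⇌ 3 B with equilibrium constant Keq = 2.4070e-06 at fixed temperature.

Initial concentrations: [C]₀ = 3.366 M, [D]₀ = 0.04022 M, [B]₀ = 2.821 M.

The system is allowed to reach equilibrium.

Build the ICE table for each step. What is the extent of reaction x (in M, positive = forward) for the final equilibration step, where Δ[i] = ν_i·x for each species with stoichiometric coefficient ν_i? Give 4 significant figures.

Q₀ = 9048 vs Keq = 2.4070e-06 ⇒ Q>K, reverse
Step 1:
                  C         D         B
  init        3.366   0.04022     2.821
  Δ           2.609     2.609    -2.609
  eq          5.975     2.649    0.2121
  solve Keq expr → x = -0.8696; check Q = 2.4070e-06

x = -0.8696 M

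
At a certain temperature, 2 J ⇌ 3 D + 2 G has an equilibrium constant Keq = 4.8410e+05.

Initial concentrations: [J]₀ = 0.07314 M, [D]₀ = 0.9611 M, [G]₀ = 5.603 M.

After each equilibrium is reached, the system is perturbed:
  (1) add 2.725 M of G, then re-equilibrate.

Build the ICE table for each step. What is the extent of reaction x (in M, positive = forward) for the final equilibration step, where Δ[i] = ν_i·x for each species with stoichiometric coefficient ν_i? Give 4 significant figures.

x = -0.002069 M

Q₀ = 5210 vs Keq = 4.8410e+05 ⇒ Q<K, forward
Step 1:
                    J           D           G
  init        0.07314      0.9611       5.603
  Δ          -0.06428     0.09642     0.06428
  eq         0.008858       1.058       5.667
  solve Keq expr → x = 0.03214; check Q = 4.8410e+05
Then add 2.725 M of G.
Step 2:
                    J           D           G
  init       0.008858       1.058       8.392
  Δ          0.004138   -0.006206   -0.004138
  eq            0.013       1.051       8.388
  solve Keq expr → x = -0.002069; check Q = 4.8410e+05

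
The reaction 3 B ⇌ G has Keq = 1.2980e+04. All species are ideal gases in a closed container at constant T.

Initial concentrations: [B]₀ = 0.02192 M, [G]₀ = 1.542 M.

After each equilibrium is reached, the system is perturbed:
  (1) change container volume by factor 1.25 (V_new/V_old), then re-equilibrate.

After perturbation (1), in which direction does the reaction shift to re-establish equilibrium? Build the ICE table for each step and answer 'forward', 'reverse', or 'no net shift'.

Q₀ = 1.4641e+05 vs Keq = 1.2980e+04 ⇒ Q>K, reverse
Step 1:
                  B         G
  Initial   0.02192     1.542
  Change    0.02714 -0.009048
  Equil     0.04906     1.533
  solve Keq expr → x = -0.009048; check Q = 1.2980e+04
Then change container volume by factor 1.25 (V_new/V_old).
Step 2:
                  B         G
  Initial   0.03925     1.226
  Change    0.00627  -0.00209
  Equil     0.04552     1.224
  solve Keq expr → x = -0.00209; check Q = 1.2980e+04

Direction: reverse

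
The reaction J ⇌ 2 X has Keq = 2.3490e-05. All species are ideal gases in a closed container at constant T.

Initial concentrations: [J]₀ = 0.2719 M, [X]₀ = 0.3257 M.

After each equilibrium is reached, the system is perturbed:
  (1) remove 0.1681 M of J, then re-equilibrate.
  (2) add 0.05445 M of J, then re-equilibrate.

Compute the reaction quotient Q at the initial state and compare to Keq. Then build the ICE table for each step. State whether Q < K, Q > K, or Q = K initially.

Q₀ = 0.3901 vs Keq = 2.3490e-05 ⇒ Q>K, reverse
Step 1:
                  J         X
  init       0.2719    0.3257
  Δ          0.1613   -0.3225
  eq         0.4332   0.00319
  solve Keq expr → x = -0.1613; check Q = 2.3490e-05
Then remove 0.1681 M of J.
Step 2:
                  J         X
  init       0.2651   0.00319
  Δ       3.4647e-04 -6.9294e-04
  eq         0.2654  0.002497
  solve Keq expr → x = -3.4647e-04; check Q = 2.3490e-05
Then add 0.05445 M of J.
Step 3:
                  J         X
  init       0.3199  0.002497
  Δ       -1.2183e-04 2.4367e-04
  eq         0.3197  0.002741
  solve Keq expr → x = 1.2183e-04; check Q = 2.3490e-05

Q₀ = 0.3901; Q > K (proceeds reverse)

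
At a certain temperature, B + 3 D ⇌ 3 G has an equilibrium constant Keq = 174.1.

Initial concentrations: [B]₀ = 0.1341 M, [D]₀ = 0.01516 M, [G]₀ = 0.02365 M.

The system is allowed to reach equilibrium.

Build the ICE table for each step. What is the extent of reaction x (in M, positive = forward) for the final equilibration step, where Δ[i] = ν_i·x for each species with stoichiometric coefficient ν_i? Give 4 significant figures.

Q₀ = 28.31 vs Keq = 174.1 ⇒ Q<K, forward
Step 1:
                   B          D          G
  init        0.1341    0.01516    0.02365
  Δ         -0.00169  -0.005069   0.005069
  eq          0.1324    0.01009    0.02872
  solve Keq expr → x = 0.00169; check Q = 174.1

x = 0.00169 M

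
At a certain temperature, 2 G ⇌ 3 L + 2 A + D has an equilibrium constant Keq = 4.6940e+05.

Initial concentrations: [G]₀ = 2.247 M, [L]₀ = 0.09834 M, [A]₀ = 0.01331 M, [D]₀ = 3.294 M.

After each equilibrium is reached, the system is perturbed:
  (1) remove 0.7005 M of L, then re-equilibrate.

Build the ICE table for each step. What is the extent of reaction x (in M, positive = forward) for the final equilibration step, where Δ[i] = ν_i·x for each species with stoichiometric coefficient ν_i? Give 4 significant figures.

x = 0.005985 M

Q₀ = 1.0992e-07 vs Keq = 4.6940e+05 ⇒ Q<K, forward
Step 1:
                    G           L           A           D
  I             2.247     0.09834     0.01331       3.294
  C            -2.204       3.307       2.204       1.102
  E           0.04264       3.405       2.218       4.396
  solve Keq expr → x = 1.102; check Q = 4.6940e+05
Then remove 0.7005 M of L.
Step 2:
                    G           L           A           D
  I           0.04264       2.704       2.218       4.396
  C          -0.01197     0.01796     0.01197    0.005985
  E           0.03067       2.722        2.23       4.402
  solve Keq expr → x = 0.005985; check Q = 4.6940e+05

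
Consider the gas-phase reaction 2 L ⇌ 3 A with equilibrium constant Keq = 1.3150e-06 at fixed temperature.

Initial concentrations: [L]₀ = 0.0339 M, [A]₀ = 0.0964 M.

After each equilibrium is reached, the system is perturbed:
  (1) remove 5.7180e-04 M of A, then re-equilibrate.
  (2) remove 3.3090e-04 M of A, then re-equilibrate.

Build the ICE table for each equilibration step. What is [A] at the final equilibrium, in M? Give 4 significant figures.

[A]_eq = 0.002298 M

Q₀ = 0.7795 vs Keq = 1.3150e-06 ⇒ Q>K, reverse
Step 1:
                  L         A
  init       0.0339    0.0964
  Δ         0.06273  -0.09409
  eq        0.09663  0.002307
  solve Keq expr → x = -0.03136; check Q = 1.3150e-06
Then remove 5.7180e-04 M of A.
Step 2:
                  L         A
  init      0.09663  0.001735
  Δ       -3.7719e-04 5.6579e-04
  eq        0.09625  0.002301
  solve Keq expr → x = 1.8860e-04; check Q = 1.3150e-06
Then remove 3.3090e-04 M of A.
Step 3:
                  L         A
  init      0.09625   0.00197
  Δ       -2.1828e-04 3.2742e-04
  eq        0.09603  0.002298
  solve Keq expr → x = 1.0914e-04; check Q = 1.3150e-06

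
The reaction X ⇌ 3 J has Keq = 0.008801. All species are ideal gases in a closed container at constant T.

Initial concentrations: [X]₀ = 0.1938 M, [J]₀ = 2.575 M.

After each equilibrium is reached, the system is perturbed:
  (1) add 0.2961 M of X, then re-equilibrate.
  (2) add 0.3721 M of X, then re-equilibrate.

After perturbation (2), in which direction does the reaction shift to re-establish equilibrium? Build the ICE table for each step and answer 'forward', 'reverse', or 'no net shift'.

Direction: forward

Q₀ = 88.1 vs Keq = 0.008801 ⇒ Q>K, reverse
Step 1:
                  X         J
  I          0.1938     2.575
  C          0.7899     -2.37
  E          0.9837    0.2053
  solve Keq expr → x = -0.7899; check Q = 0.008801
Then add 0.2961 M of X.
Step 2:
                  X         J
  I            1.28    0.2053
  C       -0.006155   0.01846
  E           1.274    0.2238
  solve Keq expr → x = 0.006155; check Q = 0.008801
Then add 0.3721 M of X.
Step 3:
                  X         J
  I           1.646    0.2238
  C       -0.006546   0.01964
  E           1.639    0.2434
  solve Keq expr → x = 0.006546; check Q = 0.008801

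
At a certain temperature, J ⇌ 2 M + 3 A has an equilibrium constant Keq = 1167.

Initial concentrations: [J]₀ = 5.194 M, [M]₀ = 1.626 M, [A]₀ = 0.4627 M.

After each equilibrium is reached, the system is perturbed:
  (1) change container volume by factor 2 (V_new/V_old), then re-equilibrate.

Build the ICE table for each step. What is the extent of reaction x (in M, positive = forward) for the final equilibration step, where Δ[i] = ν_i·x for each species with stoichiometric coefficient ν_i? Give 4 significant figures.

x = 0.6143 M

Q₀ = 0.05042 vs Keq = 1167 ⇒ Q<K, forward
Step 1:
                  J         M         A
  I           5.194     1.626    0.4627
  C          -1.676     3.353     5.029
  E           3.518     4.979     5.492
  solve Keq expr → x = 1.676; check Q = 1167
Then change container volume by factor 2 (V_new/V_old).
Step 2:
                  J         M         A
  I           1.759     2.489     2.746
  C         -0.6143     1.229     1.843
  E           1.145     3.718     4.589
  solve Keq expr → x = 0.6143; check Q = 1167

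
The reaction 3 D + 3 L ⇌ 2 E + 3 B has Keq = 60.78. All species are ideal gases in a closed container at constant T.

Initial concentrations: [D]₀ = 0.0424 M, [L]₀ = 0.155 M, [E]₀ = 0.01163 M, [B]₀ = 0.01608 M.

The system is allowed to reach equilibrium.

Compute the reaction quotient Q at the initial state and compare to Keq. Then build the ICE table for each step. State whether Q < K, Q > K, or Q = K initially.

Q₀ = 0.001981; Q < K (proceeds forward)

Q₀ = 0.001981 vs Keq = 60.78 ⇒ Q<K, forward
Step 1:
                    D           L           E           B
  init         0.0424       0.155     0.01163     0.01608
  Δ          -0.03212    -0.03212     0.02142     0.03212
  eq          0.01028      0.1229     0.03305      0.0482
  solve Keq expr → x = 0.01071; check Q = 60.78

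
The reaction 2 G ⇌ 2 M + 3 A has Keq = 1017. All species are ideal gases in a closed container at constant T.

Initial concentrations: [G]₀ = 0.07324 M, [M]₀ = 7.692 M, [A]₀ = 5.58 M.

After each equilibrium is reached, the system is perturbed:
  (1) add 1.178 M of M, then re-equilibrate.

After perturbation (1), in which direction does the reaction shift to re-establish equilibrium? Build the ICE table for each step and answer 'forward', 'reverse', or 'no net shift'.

Q₀ = 1.9164e+06 vs Keq = 1017 ⇒ Q>K, reverse
Step 1:
                  G         M         A
  init      0.07324     7.692      5.58
  Δ           1.306    -1.306    -1.959
  eq           1.38     6.386     3.621
  solve Keq expr → x = -0.6531; check Q = 1017
Then add 1.178 M of M.
Step 2:
                  G         M         A
  init         1.38     7.564     3.621
  Δ          0.1155   -0.1155   -0.1732
  eq          1.495     7.448     3.447
  solve Keq expr → x = -0.05773; check Q = 1017

Direction: reverse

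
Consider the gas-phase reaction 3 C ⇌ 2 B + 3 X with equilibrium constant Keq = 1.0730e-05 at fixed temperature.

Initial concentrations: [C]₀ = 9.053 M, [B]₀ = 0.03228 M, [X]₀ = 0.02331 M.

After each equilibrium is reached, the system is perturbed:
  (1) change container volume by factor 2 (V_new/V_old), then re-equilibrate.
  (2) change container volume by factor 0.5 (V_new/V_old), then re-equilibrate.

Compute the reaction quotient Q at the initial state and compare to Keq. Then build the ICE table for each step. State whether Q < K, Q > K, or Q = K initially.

Q₀ = 1.7788e-11 vs Keq = 1.0730e-05 ⇒ Q<K, forward
Step 1:
                    C           B           X
  I             9.053     0.03228     0.02331
  C           -0.4021      0.2681      0.4021
  E             8.651      0.3004      0.4254
  solve Keq expr → x = 0.134; check Q = 1.0730e-05
Then change container volume by factor 2 (V_new/V_old).
Step 2:
                    C           B           X
  I             4.325      0.1502      0.2127
  C          -0.06685     0.04457     0.06685
  E             4.259      0.1947      0.2796
  solve Keq expr → x = 0.02228; check Q = 1.0730e-05
Then change container volume by factor 0.5 (V_new/V_old).
Step 3:
                    C           B           X
  I             8.517      0.3895      0.5591
  C            0.1337    -0.08913     -0.1337
  E             8.651      0.3004      0.4254
  solve Keq expr → x = -0.04457; check Q = 1.0730e-05

Q₀ = 1.7788e-11; Q < K (proceeds forward)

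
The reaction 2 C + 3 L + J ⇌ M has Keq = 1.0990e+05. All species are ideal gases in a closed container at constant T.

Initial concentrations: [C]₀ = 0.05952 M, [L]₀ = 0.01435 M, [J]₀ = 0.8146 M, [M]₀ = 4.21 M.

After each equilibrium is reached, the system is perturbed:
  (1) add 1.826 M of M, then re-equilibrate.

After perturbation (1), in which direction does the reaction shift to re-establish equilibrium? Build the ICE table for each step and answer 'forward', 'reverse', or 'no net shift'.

Direction: reverse

Q₀ = 4.9369e+08 vs Keq = 1.0990e+05 ⇒ Q>K, reverse
Step 1:
                    C           L           J           M
  init        0.05952     0.01435      0.8146        4.21
  Δ           0.07875      0.1181     0.03937    -0.03937
  eq           0.1383      0.1325       0.854       4.171
  solve Keq expr → x = -0.03937; check Q = 1.0990e+05
Then add 1.826 M of M.
Step 2:
                    C           L           J           M
  init         0.1383      0.1325       0.854       5.997
  Δ          0.007674     0.01151    0.003837   -0.003837
  eq           0.1459       0.144      0.8578       5.993
  solve Keq expr → x = -0.003837; check Q = 1.0990e+05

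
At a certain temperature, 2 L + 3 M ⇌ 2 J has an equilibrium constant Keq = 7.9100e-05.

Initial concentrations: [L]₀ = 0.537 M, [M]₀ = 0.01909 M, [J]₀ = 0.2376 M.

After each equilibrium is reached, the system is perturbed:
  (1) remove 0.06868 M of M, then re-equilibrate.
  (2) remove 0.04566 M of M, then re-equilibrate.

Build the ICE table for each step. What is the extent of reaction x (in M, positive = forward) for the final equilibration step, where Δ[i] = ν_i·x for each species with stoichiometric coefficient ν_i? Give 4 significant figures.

Q₀ = 2.8140e+04 vs Keq = 7.9100e-05 ⇒ Q>K, reverse
Step 1:
                   L          M          J
  init         0.537    0.01909     0.2376
  Δ            0.236      0.354     -0.236
  eq           0.773     0.3731   0.001567
  solve Keq expr → x = -0.118; check Q = 7.9100e-05
Then remove 0.06868 M of M.
Step 2:
                   L          M          J
  init         0.773     0.3045   0.001567
  Δ       4.0800e-04 6.1199e-04 -4.0800e-04
  eq          0.7734     0.3051   0.001159
  solve Keq expr → x = -2.0400e-04; check Q = 7.9100e-05
Then remove 0.04566 M of M.
Step 3:
                   L          M          J
  init        0.7734     0.2594   0.001159
  Δ       2.4798e-04 3.7197e-04 -2.4798e-04
  eq          0.7737     0.2598 9.1111e-04
  solve Keq expr → x = -1.2399e-04; check Q = 7.9100e-05

x = -1.2399e-04 M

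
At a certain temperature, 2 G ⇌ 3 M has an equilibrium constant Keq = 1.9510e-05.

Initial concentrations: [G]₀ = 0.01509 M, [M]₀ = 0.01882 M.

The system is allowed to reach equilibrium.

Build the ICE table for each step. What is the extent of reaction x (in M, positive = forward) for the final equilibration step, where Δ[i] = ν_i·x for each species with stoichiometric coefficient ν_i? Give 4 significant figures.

x = -0.005485 M

Q₀ = 0.02927 vs Keq = 1.9510e-05 ⇒ Q>K, reverse
Step 1:
                    G           M
  Initial     0.01509     0.01882
  Change      0.01097    -0.01645
  Equil       0.02606    0.002366
  solve Keq expr → x = -0.005485; check Q = 1.9510e-05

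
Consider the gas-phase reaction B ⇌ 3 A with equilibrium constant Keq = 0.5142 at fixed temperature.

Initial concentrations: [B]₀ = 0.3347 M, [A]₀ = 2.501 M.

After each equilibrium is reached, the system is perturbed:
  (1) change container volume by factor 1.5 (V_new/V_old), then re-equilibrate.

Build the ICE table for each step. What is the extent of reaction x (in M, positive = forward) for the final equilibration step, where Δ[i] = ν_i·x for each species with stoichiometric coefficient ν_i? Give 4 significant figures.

Q₀ = 46.74 vs Keq = 0.5142 ⇒ Q>K, reverse
Step 1:
                    B           A
  I            0.3347       2.501
  C            0.5749      -1.725
  E            0.9096      0.7762
  solve Keq expr → x = -0.5749; check Q = 0.5142
Then change container volume by factor 1.5 (V_new/V_old).
Step 2:
                    B           A
  I            0.6064      0.5175
  C          -0.04748      0.1424
  E            0.5589      0.6599
  solve Keq expr → x = 0.04748; check Q = 0.5142

x = 0.04748 M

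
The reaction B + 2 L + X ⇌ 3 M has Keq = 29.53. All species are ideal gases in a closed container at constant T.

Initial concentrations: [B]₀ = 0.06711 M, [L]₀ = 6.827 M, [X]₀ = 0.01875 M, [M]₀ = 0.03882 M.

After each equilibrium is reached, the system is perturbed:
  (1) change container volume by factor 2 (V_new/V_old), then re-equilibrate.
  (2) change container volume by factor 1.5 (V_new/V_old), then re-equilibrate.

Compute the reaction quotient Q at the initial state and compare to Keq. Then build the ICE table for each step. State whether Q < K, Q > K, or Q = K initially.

Q₀ = 9.9751e-04 vs Keq = 29.53 ⇒ Q<K, forward
Step 1:
                   B          L          X          M
  I          0.06711      6.827    0.01875    0.03882
  C         -0.01874   -0.03747   -0.01874    0.05621
  E          0.04837       6.79 1.3033e-05    0.09503
  solve Keq expr → x = 0.01874; check Q = 29.53
Then change container volume by factor 2 (V_new/V_old).
Step 2:
                   B          L          X          M
  I          0.02419      3.395 6.5166e-06    0.04752
  C       6.4969e-06 1.2994e-05 6.4969e-06 -1.9491e-05
  E          0.02419      3.395 1.3014e-05     0.0475
  solve Keq expr → x = -6.4969e-06; check Q = 29.53
Then change container volume by factor 1.5 (V_new/V_old).
Step 3:
                   B          L          X          M
  I          0.01613      2.263 8.6757e-06    0.03166
  C       4.3183e-06 8.6366e-06 4.3183e-06 -1.2955e-05
  E          0.01613      2.263 1.2994e-05    0.03165
  solve Keq expr → x = -4.3183e-06; check Q = 29.53

Q₀ = 9.9751e-04; Q < K (proceeds forward)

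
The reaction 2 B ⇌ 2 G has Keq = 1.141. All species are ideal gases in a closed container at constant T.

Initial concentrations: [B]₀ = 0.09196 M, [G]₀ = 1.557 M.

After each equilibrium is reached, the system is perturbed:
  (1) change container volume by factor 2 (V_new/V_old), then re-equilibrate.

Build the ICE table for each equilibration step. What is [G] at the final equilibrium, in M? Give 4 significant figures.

Q₀ = 286.7 vs Keq = 1.141 ⇒ Q>K, reverse
Step 1:
                    B           G
  I           0.09196       1.557
  C            0.7053     -0.7053
  E            0.7973      0.8517
  solve Keq expr → x = -0.3527; check Q = 1.141
Then change container volume by factor 2 (V_new/V_old).
Step 2:
                    B           G
  I            0.3987      0.4258
  C                 0           0
  E            0.3987      0.4258
  solve Keq expr → x = 0; check Q = 1.141

[G]_eq = 0.4258 M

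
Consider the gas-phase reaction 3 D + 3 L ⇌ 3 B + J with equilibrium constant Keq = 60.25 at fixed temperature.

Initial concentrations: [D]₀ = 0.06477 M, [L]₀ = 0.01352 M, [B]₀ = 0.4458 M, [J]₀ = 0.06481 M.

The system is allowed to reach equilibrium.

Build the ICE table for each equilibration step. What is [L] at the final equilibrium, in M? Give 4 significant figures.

Q₀ = 8.5509e+06 vs Keq = 60.25 ⇒ Q>K, reverse
Step 1:
                   D          L          B          J
  init       0.06477    0.01352     0.4458    0.06481
  Δ           0.1191     0.1191    -0.1191   -0.03971
  eq          0.1839     0.1327     0.3267     0.0251
  solve Keq expr → x = -0.03971; check Q = 60.25

[L]_eq = 0.1327 M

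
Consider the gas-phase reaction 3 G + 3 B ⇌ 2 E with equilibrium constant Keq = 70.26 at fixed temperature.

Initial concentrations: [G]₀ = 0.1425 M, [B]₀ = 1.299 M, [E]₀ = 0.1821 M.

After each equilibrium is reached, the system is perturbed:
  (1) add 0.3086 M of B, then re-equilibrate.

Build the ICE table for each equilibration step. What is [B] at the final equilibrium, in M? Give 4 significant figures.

Q₀ = 5.228 vs Keq = 70.26 ⇒ Q<K, forward
Step 1:
                  G         B         E
  init       0.1425     1.299    0.1821
  Δ        -0.06895  -0.06895   0.04597
  eq        0.07355      1.23    0.2281
  solve Keq expr → x = 0.02298; check Q = 70.26
Then add 0.3086 M of B.
Step 2:
                  G         B         E
  init      0.07355     1.539    0.2281
  Δ        -0.01279  -0.01279  0.008526
  eq        0.06076     1.526    0.2366
  solve Keq expr → x = 0.004263; check Q = 70.26

[B]_eq = 1.526 M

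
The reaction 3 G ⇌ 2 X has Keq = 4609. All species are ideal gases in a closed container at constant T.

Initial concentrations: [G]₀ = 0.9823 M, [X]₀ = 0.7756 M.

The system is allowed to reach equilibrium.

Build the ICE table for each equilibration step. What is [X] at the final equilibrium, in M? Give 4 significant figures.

[X]_eq = 1.381 M

Q₀ = 0.6347 vs Keq = 4609 ⇒ Q<K, forward
Step 1:
                  G         X
  init       0.9823    0.7756
  Δ         -0.9078    0.6052
  eq        0.07451     1.381
  solve Keq expr → x = 0.3026; check Q = 4609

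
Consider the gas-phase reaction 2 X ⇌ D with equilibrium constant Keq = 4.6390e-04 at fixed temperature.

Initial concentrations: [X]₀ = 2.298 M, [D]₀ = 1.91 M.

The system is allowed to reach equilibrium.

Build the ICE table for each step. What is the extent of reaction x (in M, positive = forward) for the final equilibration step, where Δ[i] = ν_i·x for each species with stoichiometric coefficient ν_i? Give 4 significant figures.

x = -1.893 M

Q₀ = 0.3617 vs Keq = 4.6390e-04 ⇒ Q>K, reverse
Step 1:
                   X          D
  init         2.298       1.91
  Δ            3.786     -1.893
  eq           6.084    0.01717
  solve Keq expr → x = -1.893; check Q = 4.6390e-04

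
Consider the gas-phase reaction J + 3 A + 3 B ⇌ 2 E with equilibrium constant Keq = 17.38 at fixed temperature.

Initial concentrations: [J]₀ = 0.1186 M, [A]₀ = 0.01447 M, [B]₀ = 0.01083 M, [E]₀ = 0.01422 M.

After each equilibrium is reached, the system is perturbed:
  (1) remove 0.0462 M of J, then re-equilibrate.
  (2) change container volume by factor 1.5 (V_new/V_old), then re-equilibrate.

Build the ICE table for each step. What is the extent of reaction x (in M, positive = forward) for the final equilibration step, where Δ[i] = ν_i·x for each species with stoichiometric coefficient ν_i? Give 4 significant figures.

Q₀ = 4.4302e+08 vs Keq = 17.38 ⇒ Q>K, reverse
Step 1:
                    J           A           B           E
  I            0.1186     0.01447     0.01083     0.01422
  C          0.007081     0.02124     0.02124    -0.01416
  E            0.1257     0.03571     0.03207  5.7299e-05
  solve Keq expr → x = -0.007081; check Q = 17.38
Then remove 0.0462 M of J.
Step 2:
                    J           A           B           E
  I           0.07948     0.03571     0.03207  5.7299e-05
  C        5.8301e-06  1.7490e-05  1.7490e-05 -1.1660e-05
  E           0.07949     0.03573     0.03209  4.5639e-05
  solve Keq expr → x = -5.8301e-06; check Q = 17.38
Then change container volume by factor 1.5 (V_new/V_old).
Step 3:
                    J           A           B           E
  I           0.05299     0.02382     0.02139  3.0426e-05
  C        9.6706e-06  2.9012e-05  2.9012e-05 -1.9341e-05
  E             0.053     0.02385     0.02142  1.1085e-05
  solve Keq expr → x = -9.6706e-06; check Q = 17.38

x = -9.6706e-06 M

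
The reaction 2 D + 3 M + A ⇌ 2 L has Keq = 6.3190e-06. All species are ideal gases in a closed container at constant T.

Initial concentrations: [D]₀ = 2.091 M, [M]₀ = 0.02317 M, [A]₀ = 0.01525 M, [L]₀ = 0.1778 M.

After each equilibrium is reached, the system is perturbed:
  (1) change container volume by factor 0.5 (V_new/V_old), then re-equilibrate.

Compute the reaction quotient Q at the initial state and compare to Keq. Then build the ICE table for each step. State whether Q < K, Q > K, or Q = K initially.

Q₀ = 3.8116e+04 vs Keq = 6.3190e-06 ⇒ Q>K, reverse
Step 1:
                    D           M           A           L
  I             2.091     0.02317     0.01525      0.1778
  C            0.1775      0.2663     0.08876     -0.1775
  E             2.269      0.2894       0.104  2.8638e-04
  solve Keq expr → x = -0.08876; check Q = 6.3190e-06
Then change container volume by factor 0.5 (V_new/V_old).
Step 2:
                    D           M           A           L
  I             4.537      0.5789       0.208  5.7275e-04
  C         -0.001698   -0.002546 -8.4883e-04    0.001698
  E             4.535      0.5763      0.2072     0.00227
  solve Keq expr → x = 8.4883e-04; check Q = 6.3190e-06

Q₀ = 3.8116e+04; Q > K (proceeds reverse)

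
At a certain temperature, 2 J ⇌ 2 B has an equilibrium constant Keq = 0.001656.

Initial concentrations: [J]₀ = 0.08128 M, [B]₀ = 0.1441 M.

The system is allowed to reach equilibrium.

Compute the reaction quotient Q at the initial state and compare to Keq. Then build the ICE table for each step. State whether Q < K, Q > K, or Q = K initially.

Q₀ = 3.143; Q > K (proceeds reverse)

Q₀ = 3.143 vs Keq = 0.001656 ⇒ Q>K, reverse
Step 1:
                  J         B
  Initial   0.08128    0.1441
  Change     0.1353   -0.1353
  Equil      0.2166  0.008813
  solve Keq expr → x = -0.06764; check Q = 0.001656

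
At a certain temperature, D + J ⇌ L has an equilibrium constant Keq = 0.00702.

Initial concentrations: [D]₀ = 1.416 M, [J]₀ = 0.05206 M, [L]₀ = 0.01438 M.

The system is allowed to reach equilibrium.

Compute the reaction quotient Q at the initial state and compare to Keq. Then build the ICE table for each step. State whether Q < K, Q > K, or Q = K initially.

Q₀ = 0.1951 vs Keq = 0.00702 ⇒ Q>K, reverse
Step 1:
                    D           J           L
  I             1.416     0.05206     0.01438
  C           0.01372     0.01372    -0.01372
  E              1.43     0.06578  6.6021e-04
  solve Keq expr → x = -0.01372; check Q = 0.00702

Q₀ = 0.1951; Q > K (proceeds reverse)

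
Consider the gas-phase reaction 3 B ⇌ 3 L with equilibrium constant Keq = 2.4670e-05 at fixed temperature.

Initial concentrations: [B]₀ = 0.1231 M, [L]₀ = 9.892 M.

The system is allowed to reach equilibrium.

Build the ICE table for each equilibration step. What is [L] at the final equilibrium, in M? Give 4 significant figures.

[L]_eq = 0.2833 M

Q₀ = 5.1889e+05 vs Keq = 2.4670e-05 ⇒ Q>K, reverse
Step 1:
                    B           L
  init         0.1231       9.892
  Δ             9.609      -9.609
  eq            9.732      0.2833
  solve Keq expr → x = -3.203; check Q = 2.4670e-05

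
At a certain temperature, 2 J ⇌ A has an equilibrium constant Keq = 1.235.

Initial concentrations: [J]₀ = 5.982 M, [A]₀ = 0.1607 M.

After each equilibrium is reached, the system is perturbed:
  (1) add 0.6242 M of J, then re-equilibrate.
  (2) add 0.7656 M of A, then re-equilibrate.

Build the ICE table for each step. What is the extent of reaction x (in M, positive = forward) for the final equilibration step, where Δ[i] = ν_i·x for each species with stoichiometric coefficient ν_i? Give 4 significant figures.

Q₀ = 0.004491 vs Keq = 1.235 ⇒ Q<K, forward
Step 1:
                    J           A
  init          5.982      0.1607
  Δ            -4.574       2.287
  eq            1.408       2.448
  solve Keq expr → x = 2.287; check Q = 1.235
Then add 0.6242 M of J.
Step 2:
                    J           A
  init          2.032       2.448
  Δ           -0.5476      0.2738
  eq            1.484       2.722
  solve Keq expr → x = 0.2738; check Q = 1.235
Then add 0.7656 M of A.
Step 3:
                    J           A
  init          1.484       3.487
  Δ            0.1747    -0.08735
  eq            1.659         3.4
  solve Keq expr → x = -0.08735; check Q = 1.235

x = -0.08735 M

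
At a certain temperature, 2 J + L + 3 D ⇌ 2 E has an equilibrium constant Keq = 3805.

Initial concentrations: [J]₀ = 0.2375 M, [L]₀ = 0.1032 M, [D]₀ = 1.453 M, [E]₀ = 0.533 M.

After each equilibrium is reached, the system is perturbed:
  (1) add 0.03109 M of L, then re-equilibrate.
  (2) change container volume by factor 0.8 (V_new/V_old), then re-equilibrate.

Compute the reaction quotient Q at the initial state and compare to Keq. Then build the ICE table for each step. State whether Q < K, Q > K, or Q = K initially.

Q₀ = 15.91 vs Keq = 3805 ⇒ Q<K, forward
Step 1:
                  J         L         D         E
  I          0.2375    0.1032     1.453     0.533
  C         -0.1714  -0.08572   -0.2572    0.1714
  E         0.06606   0.01748     1.196    0.7044
  solve Keq expr → x = 0.08572; check Q = 3805
Then add 0.03109 M of L.
Step 2:
                  J         L         D         E
  I         0.06606   0.04857     1.196    0.7044
  C        -0.01901 -0.009504  -0.02851   0.01901
  E         0.04705   0.03906     1.167    0.7235
  solve Keq expr → x = 0.009504; check Q = 3805
Then change container volume by factor 0.8 (V_new/V_old).
Step 3:
                  J         L         D         E
  I         0.05881   0.04883     1.459    0.9043
  C         -0.0159 -0.007951  -0.02385    0.0159
  E         0.04291   0.04088     1.435    0.9202
  solve Keq expr → x = 0.007951; check Q = 3805

Q₀ = 15.91; Q < K (proceeds forward)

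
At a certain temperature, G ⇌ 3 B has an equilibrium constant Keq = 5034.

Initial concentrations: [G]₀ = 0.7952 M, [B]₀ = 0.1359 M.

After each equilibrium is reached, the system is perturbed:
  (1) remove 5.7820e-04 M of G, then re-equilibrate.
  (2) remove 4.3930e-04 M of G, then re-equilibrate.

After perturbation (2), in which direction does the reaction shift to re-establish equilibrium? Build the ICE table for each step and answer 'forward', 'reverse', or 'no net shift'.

Direction: reverse

Q₀ = 0.003156 vs Keq = 5034 ⇒ Q<K, forward
Step 1:
                  G         B
  I          0.7952    0.1359
  C         -0.7921     2.376
  E        0.003149     2.512
  solve Keq expr → x = 0.7921; check Q = 5034
Then remove 5.7820e-04 M of G.
Step 2:
                  G         B
  I        0.002571     2.512
  C       5.7175e-04 -0.001715
  E        0.003143      2.51
  solve Keq expr → x = -5.7175e-04; check Q = 5034
Then remove 4.3930e-04 M of G.
Step 3:
                  G         B
  I        0.002703      2.51
  C       4.3441e-04 -0.001303
  E        0.003138     2.509
  solve Keq expr → x = -4.3441e-04; check Q = 5034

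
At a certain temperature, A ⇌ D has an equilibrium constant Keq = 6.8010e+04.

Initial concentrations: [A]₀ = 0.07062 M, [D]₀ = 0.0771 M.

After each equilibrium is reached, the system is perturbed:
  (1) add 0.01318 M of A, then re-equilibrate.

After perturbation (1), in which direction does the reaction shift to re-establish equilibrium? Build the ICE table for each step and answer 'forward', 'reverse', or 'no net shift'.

Direction: forward

Q₀ = 1.092 vs Keq = 6.8010e+04 ⇒ Q<K, forward
Step 1:
                   A          D
  I          0.07062     0.0771
  C         -0.07062    0.07062
  E       2.1720e-06     0.1477
  solve Keq expr → x = 0.07062; check Q = 6.8010e+04
Then add 0.01318 M of A.
Step 2:
                   A          D
  I          0.01318     0.1477
  C         -0.01318    0.01318
  E       2.3658e-06     0.1609
  solve Keq expr → x = 0.01318; check Q = 6.8010e+04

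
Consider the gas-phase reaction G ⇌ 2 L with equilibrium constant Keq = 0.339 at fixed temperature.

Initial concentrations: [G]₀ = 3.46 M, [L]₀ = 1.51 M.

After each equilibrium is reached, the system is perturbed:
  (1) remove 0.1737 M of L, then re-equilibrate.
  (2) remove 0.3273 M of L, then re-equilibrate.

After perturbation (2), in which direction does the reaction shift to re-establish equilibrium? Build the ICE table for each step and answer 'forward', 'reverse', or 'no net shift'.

Direction: forward

Q₀ = 0.659 vs Keq = 0.339 ⇒ Q>K, reverse
Step 1:
                   G          L
  Initial       3.46       1.51
  Change      0.1982    -0.3964
  Equil        3.658      1.114
  solve Keq expr → x = -0.1982; check Q = 0.339
Then remove 0.1737 M of L.
Step 2:
                   G          L
  Initial      3.658     0.9399
  Change    -0.08068     0.1614
  Equil        3.578      1.101
  solve Keq expr → x = 0.08068; check Q = 0.339
Then remove 0.3273 M of L.
Step 3:
                   G          L
  Initial      3.578      0.774
  Change     -0.1518     0.3037
  Equil        3.426      1.078
  solve Keq expr → x = 0.1518; check Q = 0.339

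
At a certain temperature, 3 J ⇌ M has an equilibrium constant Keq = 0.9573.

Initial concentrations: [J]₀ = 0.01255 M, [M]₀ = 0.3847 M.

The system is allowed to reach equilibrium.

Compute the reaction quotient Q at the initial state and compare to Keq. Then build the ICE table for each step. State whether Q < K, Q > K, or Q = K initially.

Q₀ = 1.9462e+05; Q > K (proceeds reverse)

Q₀ = 1.9462e+05 vs Keq = 0.9573 ⇒ Q>K, reverse
Step 1:
                    J           M
  I           0.01255      0.3847
  C            0.5741     -0.1914
  E            0.5867      0.1933
  solve Keq expr → x = -0.1914; check Q = 0.9573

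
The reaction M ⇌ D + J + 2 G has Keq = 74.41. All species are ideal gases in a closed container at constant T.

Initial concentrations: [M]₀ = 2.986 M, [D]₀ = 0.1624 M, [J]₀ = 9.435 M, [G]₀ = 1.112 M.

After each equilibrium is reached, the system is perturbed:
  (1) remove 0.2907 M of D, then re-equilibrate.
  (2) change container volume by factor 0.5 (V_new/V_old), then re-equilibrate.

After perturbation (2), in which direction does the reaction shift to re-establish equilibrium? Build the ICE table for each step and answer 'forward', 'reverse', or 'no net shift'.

Q₀ = 0.6345 vs Keq = 74.41 ⇒ Q<K, forward
Step 1:
                    M           D           J           G
  init          2.986      0.1624       9.435       1.112
  Δ            -1.085       1.085       1.085       2.171
  eq            1.901       1.248       10.52       3.283
  solve Keq expr → x = 1.085; check Q = 74.41
Then remove 0.2907 M of D.
Step 2:
                    M           D           J           G
  init          1.901       0.957       10.52       3.283
  Δ           -0.0942      0.0942      0.0942      0.1884
  eq            1.807       1.051       10.61       3.471
  solve Keq expr → x = 0.0942; check Q = 74.41
Then change container volume by factor 0.5 (V_new/V_old).
Step 3:
                    M           D           J           G
  init          3.613       2.102       21.23       6.942
  Δ             1.218      -1.218      -1.218      -2.436
  eq            4.831      0.8846       20.01       4.506
  solve Keq expr → x = -1.218; check Q = 74.41

Direction: reverse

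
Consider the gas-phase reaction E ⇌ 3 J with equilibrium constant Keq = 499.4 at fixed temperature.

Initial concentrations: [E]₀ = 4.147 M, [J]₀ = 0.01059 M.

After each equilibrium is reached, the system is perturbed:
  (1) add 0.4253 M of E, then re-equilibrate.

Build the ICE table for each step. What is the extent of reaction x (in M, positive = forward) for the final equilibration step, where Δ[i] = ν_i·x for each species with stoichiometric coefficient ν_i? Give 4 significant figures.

Q₀ = 2.8639e-07 vs Keq = 499.4 ⇒ Q<K, forward
Step 1:
                   E          J
  I            4.147    0.01059
  C           -2.868      8.603
  E            1.279      8.613
  solve Keq expr → x = 2.868; check Q = 499.4
Then add 0.4253 M of E.
Step 2:
                   E          J
  I            1.705      8.613
  C          -0.1757     0.5271
  E            1.529       9.14
  solve Keq expr → x = 0.1757; check Q = 499.4

x = 0.1757 M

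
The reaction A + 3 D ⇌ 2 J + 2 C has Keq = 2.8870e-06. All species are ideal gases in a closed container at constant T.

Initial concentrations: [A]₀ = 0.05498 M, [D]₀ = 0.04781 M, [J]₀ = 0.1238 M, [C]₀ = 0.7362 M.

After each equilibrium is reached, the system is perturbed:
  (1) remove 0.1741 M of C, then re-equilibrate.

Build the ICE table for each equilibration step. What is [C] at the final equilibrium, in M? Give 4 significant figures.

Q₀ = 1383 vs Keq = 2.8870e-06 ⇒ Q>K, reverse
Step 1:
                  A         D         J         C
  init      0.05498   0.04781    0.1238    0.7362
  Δ         0.06185    0.1855   -0.1237   -0.1237
  eq         0.1168    0.2333 1.0688e-04    0.6125
  solve Keq expr → x = -0.06185; check Q = 2.8870e-06
Then remove 0.1741 M of C.
Step 2:
                  A         D         J         C
  init       0.1168    0.2333 1.0688e-04    0.4384
  Δ       -2.1177e-05 -6.3532e-05 4.2355e-05 4.2355e-05
  eq         0.1168    0.2333 1.4923e-04    0.4384
  solve Keq expr → x = 2.1177e-05; check Q = 2.8870e-06

[C]_eq = 0.4384 M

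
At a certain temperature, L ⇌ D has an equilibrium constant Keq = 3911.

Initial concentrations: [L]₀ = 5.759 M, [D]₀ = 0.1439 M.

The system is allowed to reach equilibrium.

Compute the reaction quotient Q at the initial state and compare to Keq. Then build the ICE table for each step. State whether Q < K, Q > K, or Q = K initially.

Q₀ = 0.02499 vs Keq = 3911 ⇒ Q<K, forward
Step 1:
                   L          D
  I            5.759     0.1439
  C           -5.757      5.757
  E         0.001509      5.901
  solve Keq expr → x = 5.757; check Q = 3911

Q₀ = 0.02499; Q < K (proceeds forward)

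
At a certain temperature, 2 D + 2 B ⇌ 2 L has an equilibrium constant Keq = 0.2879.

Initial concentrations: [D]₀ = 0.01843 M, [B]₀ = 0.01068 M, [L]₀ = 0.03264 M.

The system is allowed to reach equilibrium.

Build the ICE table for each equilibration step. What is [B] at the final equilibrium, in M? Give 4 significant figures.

[B]_eq = 0.04219 M

Q₀ = 2.7498e+04 vs Keq = 0.2879 ⇒ Q>K, reverse
Step 1:
                   D          B          L
  I          0.01843    0.01068    0.03264
  C          0.03151    0.03151   -0.03151
  E          0.04994    0.04219    0.00113
  solve Keq expr → x = -0.01575; check Q = 0.2879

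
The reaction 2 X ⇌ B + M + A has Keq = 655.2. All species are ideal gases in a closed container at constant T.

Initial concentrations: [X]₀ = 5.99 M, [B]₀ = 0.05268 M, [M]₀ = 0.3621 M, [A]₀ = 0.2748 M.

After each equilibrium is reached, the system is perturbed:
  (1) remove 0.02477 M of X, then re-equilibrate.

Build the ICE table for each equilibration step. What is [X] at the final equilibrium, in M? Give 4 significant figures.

Q₀ = 1.4610e-04 vs Keq = 655.2 ⇒ Q<K, forward
Step 1:
                    X           B           M           A
  Initial        5.99     0.05268      0.3621      0.2748
  Change       -5.775       2.888       2.888       2.888
  Equil        0.2148        2.94        3.25       3.162
  solve Keq expr → x = 2.888; check Q = 655.2
Then remove 0.02477 M of X.
Step 2:
                    X           B           M           A
  Initial        0.19        2.94        3.25       3.162
  Change      0.02355    -0.01178    -0.01178    -0.01178
  Equil        0.2135       2.929       3.238       3.151
  solve Keq expr → x = -0.01178; check Q = 655.2

[X]_eq = 0.2135 M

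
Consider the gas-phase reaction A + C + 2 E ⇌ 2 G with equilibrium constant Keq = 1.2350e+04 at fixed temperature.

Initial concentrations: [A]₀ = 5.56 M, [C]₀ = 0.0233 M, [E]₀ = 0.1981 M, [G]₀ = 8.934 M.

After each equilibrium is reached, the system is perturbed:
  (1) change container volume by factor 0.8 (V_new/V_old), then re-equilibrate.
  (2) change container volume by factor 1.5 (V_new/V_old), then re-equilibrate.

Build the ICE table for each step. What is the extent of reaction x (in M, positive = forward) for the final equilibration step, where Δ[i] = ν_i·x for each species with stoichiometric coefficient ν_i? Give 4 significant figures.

Q₀ = 1.5700e+04 vs Keq = 1.2350e+04 ⇒ Q>K, reverse
Step 1:
                    A           C           E           G
  Initial        5.56      0.0233      0.1981       8.934
  Change     0.003998    0.003998    0.007995   -0.007995
  Equil         5.564      0.0273      0.2061       8.926
  solve Keq expr → x = -0.003998; check Q = 1.2350e+04
Then change container volume by factor 0.8 (V_new/V_old).
Step 2:
                    A           C           E           G
  Initial       6.955     0.03412      0.2576       11.16
  Change    -0.008837   -0.008837    -0.01767     0.01767
  Equil         6.946     0.02529      0.2399       11.18
  solve Keq expr → x = 0.008837; check Q = 1.2350e+04
Then change container volume by factor 1.5 (V_new/V_old).
Step 3:
                    A           C           E           G
  Initial       4.631     0.01686        0.16        7.45
  Change      0.01173     0.01173     0.02347    -0.02347
  Equil         4.643     0.02859      0.1834       7.427
  solve Keq expr → x = -0.01173; check Q = 1.2350e+04

x = -0.01173 M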